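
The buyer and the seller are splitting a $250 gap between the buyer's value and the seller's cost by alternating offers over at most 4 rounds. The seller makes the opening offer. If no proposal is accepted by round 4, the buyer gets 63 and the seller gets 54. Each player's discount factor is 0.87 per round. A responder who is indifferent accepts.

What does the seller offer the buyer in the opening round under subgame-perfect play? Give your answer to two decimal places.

157.34

Round 4 (the buyer proposes): the seller gets 54 if talks fail, so the buyer offers 54 and keeps 196.
Round 3 (the seller proposes): the buyer can get 196 next round, worth 0.87 × 196 = 170.52 now. The seller offers 170.52 and keeps 250 − 170.52 = 79.48.
Round 2 (the buyer proposes): the seller can get 79.48 next round, worth 0.87 × 79.48 = 69.1476 now, so the buyer offers 69.1476, keeping 180.8524.
Round 1 (the seller proposes): the buyer can get 180.8524 next round, worth 0.87 × 180.8524 = 157.341588 now. The seller offers 157.341588 and keeps 250 − 157.341588 = 92.658412.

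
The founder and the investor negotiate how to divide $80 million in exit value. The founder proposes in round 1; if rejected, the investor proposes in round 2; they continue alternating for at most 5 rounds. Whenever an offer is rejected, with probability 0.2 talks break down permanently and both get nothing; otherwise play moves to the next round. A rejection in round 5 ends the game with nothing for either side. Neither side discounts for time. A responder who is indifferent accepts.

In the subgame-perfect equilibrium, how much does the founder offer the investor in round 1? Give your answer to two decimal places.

Round 5 (the founder proposes): the investor will accept anything ≥ 0, so the founder offers 0 and keeps 80.
Round 4 (the investor proposes): rejecting gives the founder an expected 0.8 × 80 = 64, so the investor offers 64, keeping 16.
Round 3 (the founder proposes): rejecting gives the investor an expected 0.8 × 16 = 12.8, so the founder offers 12.8, keeping 67.2.
Round 2 (the investor proposes): rejecting gives the founder an expected 0.8 × 67.2 = 53.76, so the investor offers 53.76, keeping 26.24.
Round 1 (the founder proposes): rejecting gives the investor an expected 0.8 × 26.24 = 20.992, so the founder offers 20.992, keeping 59.008.

20.99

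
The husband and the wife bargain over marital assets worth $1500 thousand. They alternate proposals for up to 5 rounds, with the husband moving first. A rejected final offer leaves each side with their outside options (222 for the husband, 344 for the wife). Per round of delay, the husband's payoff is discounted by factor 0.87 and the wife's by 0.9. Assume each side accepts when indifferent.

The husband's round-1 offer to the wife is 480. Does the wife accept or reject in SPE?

Round 5 (the husband proposes): the wife gets 344 if talks fail, so the husband offers 344 and keeps 1156.
Round 4 (the wife proposes): the husband can get 1156 next round, worth 0.87 × 1156 = 1005.72 now, so the wife offers 1005.72, keeping 494.28.
Round 3 (the husband proposes): the wife can get 494.28 next round, worth 0.9 × 494.28 = 444.852 now; the husband offers that and keeps 1055.148.
Round 2 (the wife proposes): the husband can get 1055.148 next round, worth 0.87 × 1055.148 = 917.97876 now; the wife offers that and keeps 582.02124.
So by rejecting in round 1, the wife gets 582.02124 next round, worth 0.9 × 582.02124 = 523.819116 now.
Offer 480 < 523.819116, so the wife rejects.

Reject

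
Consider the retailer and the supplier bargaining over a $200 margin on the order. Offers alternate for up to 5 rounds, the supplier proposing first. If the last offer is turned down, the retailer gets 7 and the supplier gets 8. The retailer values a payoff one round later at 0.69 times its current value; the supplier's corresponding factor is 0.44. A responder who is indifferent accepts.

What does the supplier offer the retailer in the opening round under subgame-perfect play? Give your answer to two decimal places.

101.39

Round 5 (the supplier proposes): the retailer gets 7 if talks fail, so the supplier offers 7 and keeps 193.
Round 4 (the retailer proposes): the supplier can get 193 next round, worth 0.44 × 193 = 84.92 now; the retailer offers that and keeps 115.08.
Round 3 (the supplier proposes): the retailer can get 115.08 next round, worth 0.69 × 115.08 = 79.4052 now; the supplier offers that and keeps 120.5948.
Round 2 (the retailer proposes): the supplier can get 120.5948 next round, worth 0.44 × 120.5948 = 53.061712 now; the retailer offers that and keeps 146.938288.
Round 1 (the supplier proposes): the retailer can get 146.938288 next round, worth 0.69 × 146.938288 = 101.38741872 now, so the supplier offers 101.38741872, keeping 98.61258128.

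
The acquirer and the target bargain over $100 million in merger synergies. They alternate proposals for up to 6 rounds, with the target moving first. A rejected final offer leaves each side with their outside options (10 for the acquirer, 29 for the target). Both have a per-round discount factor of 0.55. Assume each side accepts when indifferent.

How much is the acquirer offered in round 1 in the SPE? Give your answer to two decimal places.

Solve by backward induction from round 6.
Round 6 (the acquirer proposes): the target gets 29 if talks fail, so the acquirer offers 29 and keeps 71.
Round 5 (the target proposes): the acquirer can get 71 next round, worth 0.55 × 71 = 39.05 now. The target offers 39.05 and keeps 100 − 39.05 = 60.95.
Round 4 (the acquirer proposes): the target can get 60.95 next round, worth 0.55 × 60.95 = 33.5225 now; the acquirer offers that and keeps 66.4775.
Round 3 (the target proposes): the acquirer can get 66.4775 next round, worth 0.55 × 66.4775 = 36.562625 now, so the target offers 36.562625, keeping 63.437375.
Round 2 (the acquirer proposes): the target can get 63.437375 next round, worth 0.55 × 63.437375 = 34.89055625 now. The acquirer offers 34.89055625 and keeps 100 − 34.89055625 = 65.10944375.
Round 1 (the target proposes): the acquirer can get 65.10944375 next round, worth 0.55 × 65.10944375 = 35.8101940625 now. The target offers 35.8101940625 and keeps 100 − 35.8101940625 = 64.1898059375.

35.81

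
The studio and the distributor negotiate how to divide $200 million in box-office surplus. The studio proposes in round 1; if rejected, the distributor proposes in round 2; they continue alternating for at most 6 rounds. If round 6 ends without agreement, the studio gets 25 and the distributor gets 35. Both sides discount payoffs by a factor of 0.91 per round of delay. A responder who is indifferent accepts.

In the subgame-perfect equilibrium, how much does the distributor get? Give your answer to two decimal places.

Work backward from the last round.
Round 6 (the distributor proposes): the studio gets 25 if talks fail, so the distributor offers 25 and keeps 175.
Round 5 (the studio proposes): the distributor can get 175 next round, worth 0.91 × 175 = 159.25 now. The studio offers 159.25 and keeps 200 − 159.25 = 40.75.
Round 4 (the distributor proposes): the studio can get 40.75 next round, worth 0.91 × 40.75 = 37.0825 now; the distributor offers that and keeps 162.9175.
Round 3 (the studio proposes): the distributor can get 162.9175 next round, worth 0.91 × 162.9175 = 148.254925 now, so the studio offers 148.254925, keeping 51.745075.
Round 2 (the distributor proposes): the studio can get 51.745075 next round, worth 0.91 × 51.745075 = 47.08801825 now; the distributor offers that and keeps 152.91198175.
Round 1 (the studio proposes): the distributor can get 152.91198175 next round, worth 0.91 × 152.91198175 = 139.1499033925 now; the studio offers that and keeps 60.8500966075.

139.15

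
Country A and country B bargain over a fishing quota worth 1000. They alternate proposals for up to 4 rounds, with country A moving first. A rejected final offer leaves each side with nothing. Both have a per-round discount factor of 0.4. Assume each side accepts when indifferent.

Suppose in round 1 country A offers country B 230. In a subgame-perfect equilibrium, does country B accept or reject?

Round 4 (country B proposes): country A will accept anything ≥ 0, so country B offers 0 and keeps 1000.
Round 3 (country A proposes): country B can get 1000 next round, worth 0.4 × 1000 = 400 now. Country A offers 400 and keeps 1000 − 400 = 600.
Round 2 (country B proposes): country A can get 600 next round, worth 0.4 × 600 = 240 now. Country B offers 240 and keeps 1000 − 240 = 760.
So by rejecting in round 1, country B gets 760 next round, worth 0.4 × 760 = 304 now.
Offer 230 < 304, so country B rejects.

Reject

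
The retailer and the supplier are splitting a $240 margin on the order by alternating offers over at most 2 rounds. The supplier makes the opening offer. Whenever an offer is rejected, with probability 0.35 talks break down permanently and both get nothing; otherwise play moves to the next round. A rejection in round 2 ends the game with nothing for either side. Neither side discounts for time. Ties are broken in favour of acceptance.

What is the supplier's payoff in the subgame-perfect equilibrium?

84

Round 2 (the retailer proposes): rejection yields 0 for the supplier; the retailer offers 0 and keeps 240.
Round 1 (the supplier proposes): rejecting gives the retailer an expected 0.65 × 240 = 156. The supplier offers 156 and keeps 240 − 156 = 84.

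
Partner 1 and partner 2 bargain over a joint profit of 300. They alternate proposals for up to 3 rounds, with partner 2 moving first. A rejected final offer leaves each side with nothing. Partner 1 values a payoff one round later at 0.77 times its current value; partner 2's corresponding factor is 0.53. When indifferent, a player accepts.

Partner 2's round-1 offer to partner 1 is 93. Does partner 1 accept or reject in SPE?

Reject

Round 3 (partner 2 proposes): partner 1 will accept anything ≥ 0, so partner 2 offers 0 and keeps 300.
Round 2 (partner 1 proposes): partner 2 can get 300 next round, worth 0.53 × 300 = 159 now; partner 1 offers that and keeps 141.
So by rejecting in round 1, partner 1 gets 141 next round, worth 0.77 × 141 = 108.57 now.
Offer 93 < 108.57, so partner 1 rejects.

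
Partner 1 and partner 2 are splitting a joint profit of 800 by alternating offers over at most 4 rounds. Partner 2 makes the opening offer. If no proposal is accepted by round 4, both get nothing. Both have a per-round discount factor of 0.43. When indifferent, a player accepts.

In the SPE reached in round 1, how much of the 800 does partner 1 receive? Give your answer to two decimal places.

259.69

Round 4 (partner 1 proposes): rejection yields 0 for partner 2; partner 1 offers 0 and keeps 800.
Round 3 (partner 2 proposes): partner 1 can get 800 next round, worth 0.43 × 800 = 344 now. Partner 2 offers 344 and keeps 800 − 344 = 456.
Round 2 (partner 1 proposes): partner 2 can get 456 next round, worth 0.43 × 456 = 196.08 now, so partner 1 offers 196.08, keeping 603.92.
Round 1 (partner 2 proposes): partner 1 can get 603.92 next round, worth 0.43 × 603.92 = 259.6856 now; partner 2 offers that and keeps 540.3144.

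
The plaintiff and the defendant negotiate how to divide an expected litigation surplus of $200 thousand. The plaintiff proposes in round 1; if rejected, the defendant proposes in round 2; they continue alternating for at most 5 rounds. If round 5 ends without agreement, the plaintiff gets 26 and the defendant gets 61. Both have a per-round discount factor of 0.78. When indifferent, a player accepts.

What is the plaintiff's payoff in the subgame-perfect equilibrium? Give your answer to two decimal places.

By backward induction:
Round 5 (the plaintiff proposes): the defendant gets 61 if talks fail, so the plaintiff offers 61 and keeps 139.
Round 4 (the defendant proposes): the plaintiff can get 139 next round, worth 0.78 × 139 = 108.42 now; the defendant offers that and keeps 91.58.
Round 3 (the plaintiff proposes): the defendant can get 91.58 next round, worth 0.78 × 91.58 = 71.4324 now, so the plaintiff offers 71.4324, keeping 128.5676.
Round 2 (the defendant proposes): the plaintiff can get 128.5676 next round, worth 0.78 × 128.5676 = 100.282728 now, so the defendant offers 100.282728, keeping 99.717272.
Round 1 (the plaintiff proposes): the defendant can get 99.717272 next round, worth 0.78 × 99.717272 = 77.77947216 now; the plaintiff offers that and keeps 122.22052784.

122.22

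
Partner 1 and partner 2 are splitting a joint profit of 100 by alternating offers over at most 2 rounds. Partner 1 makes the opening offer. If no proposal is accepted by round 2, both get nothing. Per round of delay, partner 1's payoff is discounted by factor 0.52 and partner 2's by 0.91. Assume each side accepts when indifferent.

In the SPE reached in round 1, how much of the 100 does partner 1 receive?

9

Round 2 (partner 2 proposes): partner 1 will accept anything ≥ 0, so partner 2 offers 0 and keeps 100.
Round 1 (partner 1 proposes): partner 2 can get 100 next round, worth 0.91 × 100 = 91 now. Partner 1 offers 91 and keeps 100 − 91 = 9.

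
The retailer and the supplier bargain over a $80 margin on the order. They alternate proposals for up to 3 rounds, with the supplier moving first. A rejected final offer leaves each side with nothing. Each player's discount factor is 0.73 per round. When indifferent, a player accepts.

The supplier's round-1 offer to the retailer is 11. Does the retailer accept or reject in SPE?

Work out the retailer's continuation value if the offer is rejected.
Round 3 (the supplier proposes): rejection yields 0 for the retailer; the supplier offers 0 and keeps 80.
Round 2 (the retailer proposes): the supplier can get 80 next round, worth 0.73 × 80 = 58.4 now; the retailer offers that and keeps 21.6.
So by rejecting in round 1, the retailer gets 21.6 next round, worth 0.73 × 21.6 = 15.768 now.
Offer 11 < 15.768, so the retailer rejects.

Reject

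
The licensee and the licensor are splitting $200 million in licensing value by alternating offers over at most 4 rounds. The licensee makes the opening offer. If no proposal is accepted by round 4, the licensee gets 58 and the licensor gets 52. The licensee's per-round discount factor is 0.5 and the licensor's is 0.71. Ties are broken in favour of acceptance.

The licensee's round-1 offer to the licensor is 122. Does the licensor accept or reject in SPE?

Round 4 (the licensor proposes): the licensee gets 58 if talks fail, so the licensor offers 58 and keeps 142.
Round 3 (the licensee proposes): the licensor can get 142 next round, worth 0.71 × 142 = 100.82 now. The licensee offers 100.82 and keeps 200 − 100.82 = 99.18.
Round 2 (the licensor proposes): the licensee can get 99.18 next round, worth 0.5 × 99.18 = 49.59 now, so the licensor offers 49.59, keeping 150.41.
So by rejecting in round 1, the licensor gets 150.41 next round, worth 0.71 × 150.41 = 106.7911 now.
Offer 122 ≥ 106.7911, so the licensor accepts.

Accept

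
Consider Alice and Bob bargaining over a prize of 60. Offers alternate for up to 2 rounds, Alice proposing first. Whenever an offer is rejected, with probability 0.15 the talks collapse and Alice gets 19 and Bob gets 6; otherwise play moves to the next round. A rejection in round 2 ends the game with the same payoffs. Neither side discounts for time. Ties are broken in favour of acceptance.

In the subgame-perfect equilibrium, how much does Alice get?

24.25

By backward induction:
Round 2 (Bob proposes): Alice gets 19 if talks fail, so Bob offers 19 and keeps 41.
Round 1 (Alice proposes): rejecting gives Bob an expected 0.85 × 41 + 0.15 × 6 = 35.75. Alice offers 35.75 and keeps 60 − 35.75 = 24.25.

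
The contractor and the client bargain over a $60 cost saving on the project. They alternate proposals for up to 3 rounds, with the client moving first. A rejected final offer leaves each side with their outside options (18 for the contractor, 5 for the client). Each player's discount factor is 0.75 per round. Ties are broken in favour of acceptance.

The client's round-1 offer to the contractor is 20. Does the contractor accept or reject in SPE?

Work out the contractor's continuation value if the offer is rejected.
Round 3 (the client proposes): the contractor gets 18 if talks fail, so the client offers 18 and keeps 42.
Round 2 (the contractor proposes): the client can get 42 next round, worth 0.75 × 42 = 31.5 now, so the contractor offers 31.5, keeping 28.5.
So by rejecting in round 1, the contractor gets 28.5 next round, worth 0.75 × 28.5 = 21.375 now.
Offer 20 < 21.375, so the contractor rejects.

Reject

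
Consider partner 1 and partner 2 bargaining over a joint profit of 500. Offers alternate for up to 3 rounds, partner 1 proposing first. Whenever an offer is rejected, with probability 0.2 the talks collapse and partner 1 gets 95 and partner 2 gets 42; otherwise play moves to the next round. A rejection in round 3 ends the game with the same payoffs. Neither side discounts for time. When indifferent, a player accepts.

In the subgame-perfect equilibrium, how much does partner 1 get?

Round 3 (partner 1 proposes): partner 2 gets 42 if talks fail, so partner 1 offers 42 and keeps 458.
Round 2 (partner 2 proposes): rejecting gives partner 1 an expected 0.8 × 458 + 0.2 × 95 = 385.4, so partner 2 offers 385.4, keeping 114.6.
Round 1 (partner 1 proposes): rejecting gives partner 2 an expected 0.8 × 114.6 + 0.2 × 42 = 100.08; partner 1 offers that and keeps 399.92.

399.92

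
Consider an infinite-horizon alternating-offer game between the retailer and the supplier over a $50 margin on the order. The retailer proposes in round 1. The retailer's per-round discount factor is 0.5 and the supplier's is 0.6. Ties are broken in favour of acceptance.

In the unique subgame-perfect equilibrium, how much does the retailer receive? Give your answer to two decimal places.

Let x be the retailer's share when the retailer proposes and y be the supplier's share when the supplier proposes.
The supplier accepts iff offered ≥ 0.6·y, so x = 50 − 0.6y. Symmetrically y = 50 − 0.5x.
Substituting: x = 50 − 0.6(50 − 0.5x), giving x(1 − 0.5·0.6) = 50(1 − 0.6).
So x = 50 × 0.4 / 0.7 ≈ 28.5714, and the supplier receives 50 − x ≈ 21.4286.

28.57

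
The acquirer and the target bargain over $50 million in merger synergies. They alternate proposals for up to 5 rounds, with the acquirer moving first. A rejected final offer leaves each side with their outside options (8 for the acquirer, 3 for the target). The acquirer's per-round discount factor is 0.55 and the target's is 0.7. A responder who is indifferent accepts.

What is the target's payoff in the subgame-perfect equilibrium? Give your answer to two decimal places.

22.26

Work backward from the last round.
Round 5 (the acquirer proposes): the target gets 3 if talks fail, so the acquirer offers 3 and keeps 47.
Round 4 (the target proposes): the acquirer can get 47 next round, worth 0.55 × 47 = 25.85 now; the target offers that and keeps 24.15.
Round 3 (the acquirer proposes): the target can get 24.15 next round, worth 0.7 × 24.15 = 16.905 now; the acquirer offers that and keeps 33.095.
Round 2 (the target proposes): the acquirer can get 33.095 next round, worth 0.55 × 33.095 = 18.20225 now, so the target offers 18.20225, keeping 31.79775.
Round 1 (the acquirer proposes): the target can get 31.79775 next round, worth 0.7 × 31.79775 = 22.258425 now, so the acquirer offers 22.258425, keeping 27.741575.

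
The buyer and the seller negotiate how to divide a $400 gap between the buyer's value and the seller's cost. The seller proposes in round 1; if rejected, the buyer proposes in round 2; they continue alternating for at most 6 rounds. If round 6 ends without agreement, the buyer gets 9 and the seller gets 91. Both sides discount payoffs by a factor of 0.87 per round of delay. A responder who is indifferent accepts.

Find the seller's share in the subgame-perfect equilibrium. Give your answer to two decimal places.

166.51

Round 6 (the buyer proposes): the seller gets 91 if talks fail, so the buyer offers 91 and keeps 309.
Round 5 (the seller proposes): the buyer can get 309 next round, worth 0.87 × 309 = 268.83 now; the seller offers that and keeps 131.17.
Round 4 (the buyer proposes): the seller can get 131.17 next round, worth 0.87 × 131.17 = 114.1179 now; the buyer offers that and keeps 285.8821.
Round 3 (the seller proposes): the buyer can get 285.8821 next round, worth 0.87 × 285.8821 = 248.717427 now. The seller offers 248.717427 and keeps 400 − 248.717427 = 151.282573.
Round 2 (the buyer proposes): the seller can get 151.282573 next round, worth 0.87 × 151.282573 = 131.61583851 now; the buyer offers that and keeps 268.38416149.
Round 1 (the seller proposes): the buyer can get 268.38416149 next round, worth 0.87 × 268.38416149 = 233.4942204963 now. The seller offers 233.4942204963 and keeps 400 − 233.4942204963 = 166.5057795037.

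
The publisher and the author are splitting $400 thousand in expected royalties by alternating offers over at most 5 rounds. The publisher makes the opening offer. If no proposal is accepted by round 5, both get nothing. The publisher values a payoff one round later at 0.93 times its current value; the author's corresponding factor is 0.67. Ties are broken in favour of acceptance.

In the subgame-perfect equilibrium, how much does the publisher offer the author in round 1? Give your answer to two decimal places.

Work backward from the last round.
Round 5 (the publisher proposes): rejection yields 0 for the author; the publisher offers 0 and keeps 400.
Round 4 (the author proposes): the publisher can get 400 next round, worth 0.93 × 400 = 372 now; the author offers that and keeps 28.
Round 3 (the publisher proposes): the author can get 28 next round, worth 0.67 × 28 = 18.76 now. The publisher offers 18.76 and keeps 400 − 18.76 = 381.24.
Round 2 (the author proposes): the publisher can get 381.24 next round, worth 0.93 × 381.24 = 354.5532 now; the author offers that and keeps 45.4468.
Round 1 (the publisher proposes): the author can get 45.4468 next round, worth 0.67 × 45.4468 = 30.449356 now; the publisher offers that and keeps 369.550644.

30.45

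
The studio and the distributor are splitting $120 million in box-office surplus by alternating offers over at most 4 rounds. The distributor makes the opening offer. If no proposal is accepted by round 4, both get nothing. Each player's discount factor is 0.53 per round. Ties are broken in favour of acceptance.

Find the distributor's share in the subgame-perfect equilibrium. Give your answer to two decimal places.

72.24

Round 4 (the studio proposes): the distributor will accept anything ≥ 0, so the studio offers 0 and keeps 120.
Round 3 (the distributor proposes): the studio can get 120 next round, worth 0.53 × 120 = 63.6 now, so the distributor offers 63.6, keeping 56.4.
Round 2 (the studio proposes): the distributor can get 56.4 next round, worth 0.53 × 56.4 = 29.892 now; the studio offers that and keeps 90.108.
Round 1 (the distributor proposes): the studio can get 90.108 next round, worth 0.53 × 90.108 = 47.75724 now, so the distributor offers 47.75724, keeping 72.24276.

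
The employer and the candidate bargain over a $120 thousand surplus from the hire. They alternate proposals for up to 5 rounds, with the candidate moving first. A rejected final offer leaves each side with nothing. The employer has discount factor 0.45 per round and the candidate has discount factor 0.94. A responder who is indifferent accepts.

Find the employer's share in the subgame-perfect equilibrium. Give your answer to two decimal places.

Work backward from the last round.
Round 5 (the candidate proposes): the employer will accept anything ≥ 0, so the candidate offers 0 and keeps 120.
Round 4 (the employer proposes): the candidate can get 120 next round, worth 0.94 × 120 = 112.8 now, so the employer offers 112.8, keeping 7.2.
Round 3 (the candidate proposes): the employer can get 7.2 next round, worth 0.45 × 7.2 = 3.24 now; the candidate offers that and keeps 116.76.
Round 2 (the employer proposes): the candidate can get 116.76 next round, worth 0.94 × 116.76 = 109.7544 now. The employer offers 109.7544 and keeps 120 − 109.7544 = 10.2456.
Round 1 (the candidate proposes): the employer can get 10.2456 next round, worth 0.45 × 10.2456 = 4.61052 now. The candidate offers 4.61052 and keeps 120 − 4.61052 = 115.38948.

4.61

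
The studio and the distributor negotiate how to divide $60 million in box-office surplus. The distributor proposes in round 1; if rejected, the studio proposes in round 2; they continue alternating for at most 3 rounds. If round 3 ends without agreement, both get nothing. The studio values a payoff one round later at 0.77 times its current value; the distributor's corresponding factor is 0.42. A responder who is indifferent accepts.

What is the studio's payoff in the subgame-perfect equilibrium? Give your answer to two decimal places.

Round 3 (the distributor proposes): rejection yields 0 for the studio; the distributor offers 0 and keeps 60.
Round 2 (the studio proposes): the distributor can get 60 next round, worth 0.42 × 60 = 25.2 now, so the studio offers 25.2, keeping 34.8.
Round 1 (the distributor proposes): the studio can get 34.8 next round, worth 0.77 × 34.8 = 26.796 now; the distributor offers that and keeps 33.204.

26.80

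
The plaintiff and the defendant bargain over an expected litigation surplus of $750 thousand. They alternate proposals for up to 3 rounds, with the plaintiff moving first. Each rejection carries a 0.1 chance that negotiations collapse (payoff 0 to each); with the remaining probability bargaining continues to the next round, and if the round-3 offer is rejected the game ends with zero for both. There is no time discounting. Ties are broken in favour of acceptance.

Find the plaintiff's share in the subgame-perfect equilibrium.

682.5

By backward induction:
Round 3 (the plaintiff proposes): the defendant will accept anything ≥ 0, so the plaintiff offers 0 and keeps 750.
Round 2 (the defendant proposes): rejecting gives the plaintiff an expected 0.9 × 750 = 675, so the defendant offers 675, keeping 75.
Round 1 (the plaintiff proposes): rejecting gives the defendant an expected 0.9 × 75 = 67.5; the plaintiff offers that and keeps 682.5.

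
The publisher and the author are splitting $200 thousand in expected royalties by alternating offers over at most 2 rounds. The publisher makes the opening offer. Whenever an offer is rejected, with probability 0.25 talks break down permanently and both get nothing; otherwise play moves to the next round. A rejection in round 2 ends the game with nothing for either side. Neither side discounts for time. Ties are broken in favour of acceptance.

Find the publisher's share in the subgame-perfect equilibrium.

50

Round 2 (the author proposes): rejection yields 0 for the publisher; the author offers 0 and keeps 200.
Round 1 (the publisher proposes): rejecting gives the author an expected 0.75 × 200 = 150; the publisher offers that and keeps 50.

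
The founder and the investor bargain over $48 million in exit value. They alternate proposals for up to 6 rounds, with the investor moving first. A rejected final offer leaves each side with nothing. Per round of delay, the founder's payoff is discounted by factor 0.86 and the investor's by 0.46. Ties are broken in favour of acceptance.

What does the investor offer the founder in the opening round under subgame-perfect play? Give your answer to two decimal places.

Round 6 (the founder proposes): the investor will accept anything ≥ 0, so the founder offers 0 and keeps 48.
Round 5 (the investor proposes): the founder can get 48 next round, worth 0.86 × 48 = 41.28 now. The investor offers 41.28 and keeps 48 − 41.28 = 6.72.
Round 4 (the founder proposes): the investor can get 6.72 next round, worth 0.46 × 6.72 = 3.0912 now. The founder offers 3.0912 and keeps 48 − 3.0912 = 44.9088.
Round 3 (the investor proposes): the founder can get 44.9088 next round, worth 0.86 × 44.9088 = 38.621568 now, so the investor offers 38.621568, keeping 9.378432.
Round 2 (the founder proposes): the investor can get 9.378432 next round, worth 0.46 × 9.378432 = 4.31407872 now; the founder offers that and keeps 43.68592128.
Round 1 (the investor proposes): the founder can get 43.68592128 next round, worth 0.86 × 43.68592128 = 37.5698923008 now. The investor offers 37.5698923008 and keeps 48 − 37.5698923008 = 10.4301076992.

37.57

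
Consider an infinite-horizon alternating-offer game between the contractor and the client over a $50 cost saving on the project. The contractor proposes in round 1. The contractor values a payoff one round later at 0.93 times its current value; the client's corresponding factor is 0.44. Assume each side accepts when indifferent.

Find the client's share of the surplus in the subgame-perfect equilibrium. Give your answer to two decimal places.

2.61

When the contractor proposes, the client accepts any offer worth at least 0.44 times what the client would get by proposing next round; and vice versa.
This gives x = 50 − 0.44y and y = 50 − 0.93x, where x and y are each side's share when it proposes.
Hence (1 − 0.44·0.93)x = 50(1 − 0.44), i.e. 0.5908·x = 28.
x ≈ 47.3934; the client's share is 50 − x ≈ 2.6066.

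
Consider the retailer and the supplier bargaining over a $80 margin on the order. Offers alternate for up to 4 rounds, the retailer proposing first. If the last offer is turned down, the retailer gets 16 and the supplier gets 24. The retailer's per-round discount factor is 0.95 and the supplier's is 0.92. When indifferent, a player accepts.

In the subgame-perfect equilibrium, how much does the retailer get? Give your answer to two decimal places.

24.86

Round 4 (the supplier proposes): the retailer gets 16 if talks fail, so the supplier offers 16 and keeps 64.
Round 3 (the retailer proposes): the supplier can get 64 next round, worth 0.92 × 64 = 58.88 now, so the retailer offers 58.88, keeping 21.12.
Round 2 (the supplier proposes): the retailer can get 21.12 next round, worth 0.95 × 21.12 = 20.064 now, so the supplier offers 20.064, keeping 59.936.
Round 1 (the retailer proposes): the supplier can get 59.936 next round, worth 0.92 × 59.936 = 55.14112 now; the retailer offers that and keeps 24.85888.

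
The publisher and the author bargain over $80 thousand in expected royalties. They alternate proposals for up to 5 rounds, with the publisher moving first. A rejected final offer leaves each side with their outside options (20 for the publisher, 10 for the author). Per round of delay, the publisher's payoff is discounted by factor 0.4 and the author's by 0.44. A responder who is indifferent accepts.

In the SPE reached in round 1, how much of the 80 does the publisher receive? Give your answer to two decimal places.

54.85

By backward induction:
Round 5 (the publisher proposes): the author gets 10 if talks fail, so the publisher offers 10 and keeps 70.
Round 4 (the author proposes): the publisher can get 70 next round, worth 0.4 × 70 = 28 now. The author offers 28 and keeps 80 − 28 = 52.
Round 3 (the publisher proposes): the author can get 52 next round, worth 0.44 × 52 = 22.88 now; the publisher offers that and keeps 57.12.
Round 2 (the author proposes): the publisher can get 57.12 next round, worth 0.4 × 57.12 = 22.848 now. The author offers 22.848 and keeps 80 − 22.848 = 57.152.
Round 1 (the publisher proposes): the author can get 57.152 next round, worth 0.44 × 57.152 = 25.14688 now, so the publisher offers 25.14688, keeping 54.85312.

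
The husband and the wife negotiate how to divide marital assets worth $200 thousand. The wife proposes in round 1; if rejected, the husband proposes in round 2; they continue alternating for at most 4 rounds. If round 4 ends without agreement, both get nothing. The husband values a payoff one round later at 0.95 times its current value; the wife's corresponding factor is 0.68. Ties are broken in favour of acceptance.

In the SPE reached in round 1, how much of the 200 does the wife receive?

Work backward from the last round.
Round 4 (the husband proposes): the wife will accept anything ≥ 0, so the husband offers 0 and keeps 200.
Round 3 (the wife proposes): the husband can get 200 next round, worth 0.95 × 200 = 190 now, so the wife offers 190, keeping 10.
Round 2 (the husband proposes): the wife can get 10 next round, worth 0.68 × 10 = 6.8 now. The husband offers 6.8 and keeps 200 − 6.8 = 193.2.
Round 1 (the wife proposes): the husband can get 193.2 next round, worth 0.95 × 193.2 = 183.54 now, so the wife offers 183.54, keeping 16.46.

16.46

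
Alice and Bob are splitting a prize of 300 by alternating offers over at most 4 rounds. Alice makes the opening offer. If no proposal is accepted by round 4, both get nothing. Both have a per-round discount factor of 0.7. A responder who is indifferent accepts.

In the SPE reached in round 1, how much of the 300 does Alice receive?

Round 4 (Bob proposes): Alice will accept anything ≥ 0, so Bob offers 0 and keeps 300.
Round 3 (Alice proposes): Bob can get 300 next round, worth 0.7 × 300 = 210 now; Alice offers that and keeps 90.
Round 2 (Bob proposes): Alice can get 90 next round, worth 0.7 × 90 = 63 now; Bob offers that and keeps 237.
Round 1 (Alice proposes): Bob can get 237 next round, worth 0.7 × 237 = 165.9 now; Alice offers that and keeps 134.1.

134.1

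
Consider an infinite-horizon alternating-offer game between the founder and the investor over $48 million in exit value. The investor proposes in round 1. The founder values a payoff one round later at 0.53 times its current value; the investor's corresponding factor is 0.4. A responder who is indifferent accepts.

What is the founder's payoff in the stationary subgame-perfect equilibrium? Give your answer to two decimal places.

In a stationary SPE each proposer offers the other exactly their discounted continuation value.
If the investor keeps x when proposing and the founder keeps y when proposing, then x = 48 − 0.53y and y = 48 − 0.4x.
Solving: x = 48(1 − 0.53) / (1 − 0.4·0.53) = 22.56 / 0.788 ≈ 28.6294.
The founder gets 48 − 28.6294 ≈ 19.3706.

19.37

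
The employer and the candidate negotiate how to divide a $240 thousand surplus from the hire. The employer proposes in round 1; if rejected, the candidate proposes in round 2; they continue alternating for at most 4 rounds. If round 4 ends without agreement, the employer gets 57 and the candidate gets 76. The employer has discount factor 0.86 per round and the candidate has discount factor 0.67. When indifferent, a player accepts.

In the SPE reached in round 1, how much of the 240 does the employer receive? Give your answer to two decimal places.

Round 4 (the candidate proposes): the employer gets 57 if talks fail, so the candidate offers 57 and keeps 183.
Round 3 (the employer proposes): the candidate can get 183 next round, worth 0.67 × 183 = 122.61 now. The employer offers 122.61 and keeps 240 − 122.61 = 117.39.
Round 2 (the candidate proposes): the employer can get 117.39 next round, worth 0.86 × 117.39 = 100.9554 now; the candidate offers that and keeps 139.0446.
Round 1 (the employer proposes): the candidate can get 139.0446 next round, worth 0.67 × 139.0446 = 93.159882 now; the employer offers that and keeps 146.840118.

146.84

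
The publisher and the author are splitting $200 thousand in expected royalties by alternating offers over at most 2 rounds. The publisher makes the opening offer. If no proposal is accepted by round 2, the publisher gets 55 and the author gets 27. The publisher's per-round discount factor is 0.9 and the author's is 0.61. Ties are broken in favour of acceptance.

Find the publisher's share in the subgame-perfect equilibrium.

Round 2 (the author proposes): the publisher gets 55 if talks fail, so the author offers 55 and keeps 145.
Round 1 (the publisher proposes): the author can get 145 next round, worth 0.61 × 145 = 88.45 now, so the publisher offers 88.45, keeping 111.55.

111.55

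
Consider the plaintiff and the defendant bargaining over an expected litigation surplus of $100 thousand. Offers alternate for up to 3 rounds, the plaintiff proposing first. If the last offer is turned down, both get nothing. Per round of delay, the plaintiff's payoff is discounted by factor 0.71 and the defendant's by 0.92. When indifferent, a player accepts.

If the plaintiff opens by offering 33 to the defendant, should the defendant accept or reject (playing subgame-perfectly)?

Round 3 (the plaintiff proposes): the defendant will accept anything ≥ 0, so the plaintiff offers 0 and keeps 100.
Round 2 (the defendant proposes): the plaintiff can get 100 next round, worth 0.71 × 100 = 71 now, so the defendant offers 71, keeping 29.
So by rejecting in round 1, the defendant gets 29 next round, worth 0.92 × 29 = 26.68 now.
Offer 33 ≥ 26.68, so the defendant accepts.

Accept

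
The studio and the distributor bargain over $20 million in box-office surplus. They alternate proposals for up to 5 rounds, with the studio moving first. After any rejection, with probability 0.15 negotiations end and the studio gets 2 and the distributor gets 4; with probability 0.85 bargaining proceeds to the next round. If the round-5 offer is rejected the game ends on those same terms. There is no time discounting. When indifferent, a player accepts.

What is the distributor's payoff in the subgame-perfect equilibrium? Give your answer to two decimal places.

7.07

By backward induction:
Round 5 (the studio proposes): the distributor gets 4 if talks fail, so the studio offers 4 and keeps 16.
Round 4 (the distributor proposes): rejecting gives the studio an expected 0.85 × 16 + 0.15 × 2 = 13.9. The distributor offers 13.9 and keeps 20 − 13.9 = 6.1.
Round 3 (the studio proposes): rejecting gives the distributor an expected 0.85 × 6.1 + 0.15 × 4 = 5.785. The studio offers 5.785 and keeps 20 − 5.785 = 14.215.
Round 2 (the distributor proposes): rejecting gives the studio an expected 0.85 × 14.215 + 0.15 × 2 = 12.38275, so the distributor offers 12.38275, keeping 7.61725.
Round 1 (the studio proposes): rejecting gives the distributor an expected 0.85 × 7.61725 + 0.15 × 4 = 7.0746625. The studio offers 7.0746625 and keeps 20 − 7.0746625 = 12.9253375.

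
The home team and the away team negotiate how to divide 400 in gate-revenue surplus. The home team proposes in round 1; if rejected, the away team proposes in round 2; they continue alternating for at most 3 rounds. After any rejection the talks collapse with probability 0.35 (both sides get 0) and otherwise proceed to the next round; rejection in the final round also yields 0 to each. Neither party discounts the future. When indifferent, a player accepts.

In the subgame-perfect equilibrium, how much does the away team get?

Round 3 (the home team proposes): rejection yields 0 for the away team; the home team offers 0 and keeps 400.
Round 2 (the away team proposes): rejecting gives the home team an expected 0.65 × 400 = 260; the away team offers that and keeps 140.
Round 1 (the home team proposes): rejecting gives the away team an expected 0.65 × 140 = 91. The home team offers 91 and keeps 400 − 91 = 309.

91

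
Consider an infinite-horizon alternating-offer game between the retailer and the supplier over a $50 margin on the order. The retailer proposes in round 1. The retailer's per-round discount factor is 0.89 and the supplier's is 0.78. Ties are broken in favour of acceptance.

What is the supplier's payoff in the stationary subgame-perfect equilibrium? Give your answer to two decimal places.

14.03

In a stationary SPE each proposer offers the other exactly their discounted continuation value.
If the retailer keeps x when proposing and the supplier keeps y when proposing, then x = 50 − 0.78y and y = 50 − 0.89x.
Solving: x = 50(1 − 0.78) / (1 − 0.89·0.78) = 11 / 0.3058 ≈ 35.9712.
The supplier gets 50 − 35.9712 ≈ 14.0288.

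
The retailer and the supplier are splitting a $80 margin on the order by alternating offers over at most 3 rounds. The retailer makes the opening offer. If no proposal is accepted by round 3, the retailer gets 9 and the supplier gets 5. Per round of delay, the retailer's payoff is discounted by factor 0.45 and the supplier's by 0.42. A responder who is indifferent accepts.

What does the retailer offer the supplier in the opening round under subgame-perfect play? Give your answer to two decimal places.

19.43

By backward induction:
Round 3 (the retailer proposes): the supplier gets 5 if talks fail, so the retailer offers 5 and keeps 75.
Round 2 (the supplier proposes): the retailer can get 75 next round, worth 0.45 × 75 = 33.75 now, so the supplier offers 33.75, keeping 46.25.
Round 1 (the retailer proposes): the supplier can get 46.25 next round, worth 0.42 × 46.25 = 19.425 now. The retailer offers 19.425 and keeps 80 − 19.425 = 60.575.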